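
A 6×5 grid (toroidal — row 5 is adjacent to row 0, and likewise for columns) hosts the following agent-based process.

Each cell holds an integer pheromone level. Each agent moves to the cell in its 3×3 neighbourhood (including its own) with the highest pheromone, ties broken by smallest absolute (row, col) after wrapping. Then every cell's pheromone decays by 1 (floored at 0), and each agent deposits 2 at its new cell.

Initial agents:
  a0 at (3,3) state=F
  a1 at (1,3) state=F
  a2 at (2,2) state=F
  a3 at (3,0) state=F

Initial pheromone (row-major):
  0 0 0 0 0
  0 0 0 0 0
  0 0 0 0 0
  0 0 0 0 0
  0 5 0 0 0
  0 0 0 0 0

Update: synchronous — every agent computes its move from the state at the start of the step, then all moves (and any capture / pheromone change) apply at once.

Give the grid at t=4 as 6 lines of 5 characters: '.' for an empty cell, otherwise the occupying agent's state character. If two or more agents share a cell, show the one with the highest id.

..F..
.....
.....
.....
.F...
.....

t=1: a0@(2,2) a1@(0,2) a2@(1,1) a3@(4,1) | pheromone: 0 0 2 0 0 / 0 2 0 0 0 / 0 0 2 0 0 / 0 0 0 0 0 / 0 6 0 0 0 / 0 0 0 0 0
t=2: a0@(1,1) a1@(0,2) a2@(0,2) a3@(4,1) | pheromone: 0 0 5 0 0 / 0 3 0 0 0 / 0 0 1 0 0 / 0 0 0 0 0 / 0 7 0 0 0 / 0 0 0 0 0
t=3: a0@(0,2) a1@(0,2) a2@(0,2) a3@(4,1) | pheromone: 0 0 10 0 0 / 0 2 0 0 0 / 0 0 0 0 0 / 0 0 0 0 0 / 0 8 0 0 0 / 0 0 0 0 0
t=4: a0@(0,2) a1@(0,2) a2@(0,2) a3@(4,1) | pheromone: 0 0 15 0 0 / 0 1 0 0 0 / 0 0 0 0 0 / 0 0 0 0 0 / 0 9 0 0 0 / 0 0 0 0 0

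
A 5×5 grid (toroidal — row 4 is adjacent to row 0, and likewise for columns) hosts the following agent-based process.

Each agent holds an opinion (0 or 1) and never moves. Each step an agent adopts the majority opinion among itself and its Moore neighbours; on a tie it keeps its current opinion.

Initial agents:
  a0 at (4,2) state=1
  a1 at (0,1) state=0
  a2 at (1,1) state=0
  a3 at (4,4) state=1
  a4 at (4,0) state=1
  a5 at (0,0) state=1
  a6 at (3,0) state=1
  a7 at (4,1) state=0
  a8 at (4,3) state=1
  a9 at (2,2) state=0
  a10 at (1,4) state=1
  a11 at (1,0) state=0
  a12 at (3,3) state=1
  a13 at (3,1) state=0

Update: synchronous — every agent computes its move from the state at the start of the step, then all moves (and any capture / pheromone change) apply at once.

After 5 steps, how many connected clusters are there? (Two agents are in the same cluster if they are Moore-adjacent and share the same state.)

t=1: a0@(4,2):1 a1@(0,1):0 a2@(1,1):0 a3@(4,4):1 a4@(4,0):1 a5@(0,0):1 a6@(3,0):1 a7@(4,1):1 a8@(4,3):1 a9@(2,2):0 a10@(1,4):1 a11@(1,0):0 a12@(3,3):1 a13@(3,1):0
t=2: a0@(4,2):1 a1@(0,1):1 a2@(1,1):0 a3@(4,4):1 a4@(4,0):1 a5@(0,0):1 a6@(3,0):1 a7@(4,1):1 a8@(4,3):1 a9@(2,2):0 a10@(1,4):1 a11@(1,0):0 a12@(3,3):1 a13@(3,1):1
t=3: a0@(4,2):1 a1@(0,1):1 a2@(1,1):0 a3@(4,4):1 a4@(4,0):1 a5@(0,0):1 a6@(3,0):1 a7@(4,1):1 a8@(4,3):1 a9@(2,2):0 a10@(1,4):1 a11@(1,0):1 a12@(3,3):1 a13@(3,1):1
t=4: a0@(4,2):1 a1@(0,1):1 a2@(1,1):1 a3@(4,4):1 a4@(4,0):1 a5@(0,0):1 a6@(3,0):1 a7@(4,1):1 a8@(4,3):1 a9@(2,2):0 a10@(1,4):1 a11@(1,0):1 a12@(3,3):1 a13@(3,1):1
t=5: a0@(4,2):1 a1@(0,1):1 a2@(1,1):1 a3@(4,4):1 a4@(4,0):1 a5@(0,0):1 a6@(3,0):1 a7@(4,1):1 a8@(4,3):1 a9@(2,2):1 a10@(1,4):1 a11@(1,0):1 a12@(3,3):1 a13@(3,1):1

1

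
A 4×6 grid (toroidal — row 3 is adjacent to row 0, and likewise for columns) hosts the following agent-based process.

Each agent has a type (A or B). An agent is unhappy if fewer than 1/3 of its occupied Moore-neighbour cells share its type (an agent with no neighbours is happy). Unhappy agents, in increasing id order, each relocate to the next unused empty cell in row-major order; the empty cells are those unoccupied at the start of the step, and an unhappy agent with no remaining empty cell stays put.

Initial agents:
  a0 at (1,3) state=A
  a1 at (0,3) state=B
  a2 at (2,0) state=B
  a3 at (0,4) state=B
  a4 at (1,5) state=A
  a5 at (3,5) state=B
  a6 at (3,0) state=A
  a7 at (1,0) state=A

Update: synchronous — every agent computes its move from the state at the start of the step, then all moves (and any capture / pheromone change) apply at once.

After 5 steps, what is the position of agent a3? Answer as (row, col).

t=1: a0@(0,0):A a1@(0,3):B a2@(0,1):B a3@(0,4):B a4@(1,5):A a5@(3,5):B a6@(0,2):A a7@(1,0):A
t=2: a0@(0,0):A a1@(0,3):B a2@(0,5):B a3@(0,4):B a4@(1,5):A a5@(3,5):B a6@(1,1):A a7@(1,0):A
t=3: (unchanged — steady state)

(0, 4)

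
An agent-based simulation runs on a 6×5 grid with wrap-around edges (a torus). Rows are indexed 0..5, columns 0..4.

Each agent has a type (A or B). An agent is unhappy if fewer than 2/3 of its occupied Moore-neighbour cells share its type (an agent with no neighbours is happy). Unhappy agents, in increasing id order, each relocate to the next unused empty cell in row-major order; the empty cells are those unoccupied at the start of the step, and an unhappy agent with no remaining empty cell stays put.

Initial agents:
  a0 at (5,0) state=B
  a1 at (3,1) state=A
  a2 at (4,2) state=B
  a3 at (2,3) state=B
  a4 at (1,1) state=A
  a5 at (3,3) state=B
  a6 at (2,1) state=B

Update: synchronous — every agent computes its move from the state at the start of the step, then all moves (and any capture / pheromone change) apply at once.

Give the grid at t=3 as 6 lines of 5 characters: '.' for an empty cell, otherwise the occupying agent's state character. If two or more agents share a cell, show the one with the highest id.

BABA.
...B.
...B.
...B.
.....
.....

t=1: a0@(5,0):B a1@(0,0):A a2@(0,1):B a3@(2,3):B a4@(0,2):A a5@(3,3):B a6@(0,3):B
t=2: a0@(0,4):B a1@(1,0):A a2@(1,1):B a3@(2,3):B a4@(1,2):A a5@(3,3):B a6@(1,3):B
t=3: a0@(0,0):B a1@(0,1):A a2@(0,2):B a3@(2,3):B a4@(0,3):A a5@(3,3):B a6@(1,3):B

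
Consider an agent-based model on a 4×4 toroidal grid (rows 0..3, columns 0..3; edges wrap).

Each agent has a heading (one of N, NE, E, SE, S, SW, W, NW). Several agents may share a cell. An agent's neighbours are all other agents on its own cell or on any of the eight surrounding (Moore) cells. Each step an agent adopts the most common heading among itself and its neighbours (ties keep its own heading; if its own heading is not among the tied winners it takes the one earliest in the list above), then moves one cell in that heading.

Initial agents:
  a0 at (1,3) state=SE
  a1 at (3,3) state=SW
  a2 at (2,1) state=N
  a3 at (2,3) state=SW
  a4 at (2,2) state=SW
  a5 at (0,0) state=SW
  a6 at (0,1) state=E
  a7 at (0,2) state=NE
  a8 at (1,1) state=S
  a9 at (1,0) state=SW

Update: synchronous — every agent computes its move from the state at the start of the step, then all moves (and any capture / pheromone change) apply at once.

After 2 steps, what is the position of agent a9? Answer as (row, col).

t=1: a0@(2,2):SW a1@(0,2):SW a2@(3,0):SW a3@(3,2):SW a4@(3,1):SW a5@(1,3):SW a6@(1,0):SW a7@(3,3):NE a8@(2,0):SW a9@(2,3):SW
t=2: a0@(3,1):SW a1@(1,1):SW a2@(0,3):SW a3@(0,1):SW a4@(0,0):SW a5@(2,2):SW a6@(2,3):SW a7@(0,2):SW a8@(3,3):SW a9@(3,2):SW

(3, 2)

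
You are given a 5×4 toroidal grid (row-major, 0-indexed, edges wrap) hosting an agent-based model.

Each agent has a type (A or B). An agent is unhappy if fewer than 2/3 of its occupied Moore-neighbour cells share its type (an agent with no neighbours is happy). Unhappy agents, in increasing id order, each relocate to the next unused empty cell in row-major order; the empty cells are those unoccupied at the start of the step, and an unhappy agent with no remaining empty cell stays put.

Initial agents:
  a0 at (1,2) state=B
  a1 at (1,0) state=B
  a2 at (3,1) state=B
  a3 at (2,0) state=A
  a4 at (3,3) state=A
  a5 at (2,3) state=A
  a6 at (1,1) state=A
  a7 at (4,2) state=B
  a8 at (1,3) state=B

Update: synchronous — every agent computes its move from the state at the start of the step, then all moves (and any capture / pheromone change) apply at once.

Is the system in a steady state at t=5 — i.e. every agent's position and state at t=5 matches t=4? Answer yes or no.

no

t=1: a0@(0,0):B a1@(0,1):B a2@(0,2):B a3@(0,3):A a4@(3,3):A a5@(2,1):A a6@(2,2):A a7@(3,0):B a8@(3,2):B
t=2: a0@(1,0):B a1@(0,1):B a2@(1,1):B a3@(1,2):A a4@(1,3):A a5@(2,0):A a6@(2,2):A a7@(2,3):B a8@(3,1):B
t=3: a0@(0,0):B a1@(0,1):B a2@(0,2):B a3@(0,3):A a4@(2,1):A a5@(3,0):A a6@(3,2):A a7@(3,3):B a8@(4,0):B
t=4: a0@(0,0):B a1@(0,1):B a2@(1,0):B a3@(1,1):A a4@(2,1):A a5@(1,2):A a6@(1,3):A a7@(2,0):B a8@(2,2):B
t=5: a0@(0,2):B a1@(0,3):B a2@(2,3):B a3@(3,0):A a4@(3,1):A a5@(3,2):A a6@(3,3):A a7@(4,0):B a8@(4,1):B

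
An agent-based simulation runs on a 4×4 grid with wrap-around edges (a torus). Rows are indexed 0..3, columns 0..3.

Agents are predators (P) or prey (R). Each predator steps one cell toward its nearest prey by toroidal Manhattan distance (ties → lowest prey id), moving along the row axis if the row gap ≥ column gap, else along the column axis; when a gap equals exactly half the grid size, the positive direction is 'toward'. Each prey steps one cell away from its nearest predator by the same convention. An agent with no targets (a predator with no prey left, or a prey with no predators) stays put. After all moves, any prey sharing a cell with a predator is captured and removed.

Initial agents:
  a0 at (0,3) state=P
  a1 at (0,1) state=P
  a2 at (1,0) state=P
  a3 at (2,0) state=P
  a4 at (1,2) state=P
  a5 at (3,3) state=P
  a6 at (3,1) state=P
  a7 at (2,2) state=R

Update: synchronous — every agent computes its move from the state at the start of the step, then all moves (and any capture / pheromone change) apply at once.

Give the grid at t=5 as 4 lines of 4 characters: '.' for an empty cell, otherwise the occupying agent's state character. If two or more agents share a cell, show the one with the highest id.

t=1: a0@(1,3):P a1@(1,1):P a2@(1,1):P a3@(2,1):P a4@(2,2):P a5@(2,3):P a6@(2,1):P a7@(3,2):R
t=2: a0@(2,3):P a1@(2,1):P a2@(2,1):P a3@(3,1):P a4@(3,2):P a5@(3,3):P a6@(3,1):P a7@(0,2):R
t=3: a0@(3,3):P a1@(3,1):P a2@(3,1):P a3@(0,1):P a4@(0,2):P a5@(0,3):P a6@(0,1):P a7@(1,2):R
t=4: a0@(0,3):P a1@(0,1):P a2@(0,1):P a3@(1,1):P a4@(1,2):P a5@(1,3):P a6@(1,1):P a7@(2,2):R
t=5: a0@(1,3):P a1@(1,1):P a2@(1,1):P a3@(2,1):P a4@(2,2):P a5@(2,3):P a6@(2,1):P a7@(3,2):R

....
.P.P
.PPP
..R.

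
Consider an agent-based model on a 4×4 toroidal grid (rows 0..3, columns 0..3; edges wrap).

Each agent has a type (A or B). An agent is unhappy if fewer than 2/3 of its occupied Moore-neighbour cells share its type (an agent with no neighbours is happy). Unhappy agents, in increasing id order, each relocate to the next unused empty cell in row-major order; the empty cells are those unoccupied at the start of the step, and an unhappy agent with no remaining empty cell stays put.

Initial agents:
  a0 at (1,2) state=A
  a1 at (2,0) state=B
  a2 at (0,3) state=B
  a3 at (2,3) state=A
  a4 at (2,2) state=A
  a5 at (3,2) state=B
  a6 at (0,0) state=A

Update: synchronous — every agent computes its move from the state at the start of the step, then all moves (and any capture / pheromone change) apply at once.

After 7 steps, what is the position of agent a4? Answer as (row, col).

t=1: a0@(1,2):A a1@(0,1):B a2@(0,2):B a3@(1,0):A a4@(2,2):A a5@(1,1):B a6@(1,3):A
t=2: a0@(0,0):A a1@(0,3):B a2@(2,0):B a3@(2,1):A a4@(2,2):A a5@(2,3):B a6@(1,3):A
t=3: a0@(0,1):A a1@(0,2):B a2@(1,0):B a3@(1,1):A a4@(2,2):A a5@(1,2):B a6@(3,0):A
t=4: a0@(0,0):A a1@(0,3):B a2@(1,3):B a3@(2,0):A a4@(2,1):A a5@(2,3):B a6@(3,0):A
t=5: a0@(0,1):A a1@(0,2):B a2@(1,0):B a3@(1,1):A a4@(2,1):A a5@(1,2):B a6@(2,2):A
t=6: a0@(0,0):A a1@(0,3):B a2@(1,3):B a3@(2,0):A a4@(2,3):A a5@(3,0):B a6@(2,2):A
t=7: a0@(0,1):A a1@(0,3):B a2@(0,2):B a3@(1,0):A a4@(1,1):A a5@(1,2):B a6@(2,1):A

(1, 1)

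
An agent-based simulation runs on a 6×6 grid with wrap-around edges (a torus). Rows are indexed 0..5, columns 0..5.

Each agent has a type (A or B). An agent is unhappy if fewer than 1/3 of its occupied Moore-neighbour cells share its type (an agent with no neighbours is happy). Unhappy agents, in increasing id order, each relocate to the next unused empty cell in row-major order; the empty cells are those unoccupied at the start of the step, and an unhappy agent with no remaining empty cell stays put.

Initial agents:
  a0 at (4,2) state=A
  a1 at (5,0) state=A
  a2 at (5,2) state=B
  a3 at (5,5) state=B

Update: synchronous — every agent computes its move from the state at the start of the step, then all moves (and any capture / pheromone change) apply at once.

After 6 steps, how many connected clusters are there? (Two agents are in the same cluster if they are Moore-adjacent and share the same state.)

t=1: a0@(0,0):A a1@(0,1):A a2@(0,2):B a3@(0,3):B
t=2: (unchanged — steady state)

2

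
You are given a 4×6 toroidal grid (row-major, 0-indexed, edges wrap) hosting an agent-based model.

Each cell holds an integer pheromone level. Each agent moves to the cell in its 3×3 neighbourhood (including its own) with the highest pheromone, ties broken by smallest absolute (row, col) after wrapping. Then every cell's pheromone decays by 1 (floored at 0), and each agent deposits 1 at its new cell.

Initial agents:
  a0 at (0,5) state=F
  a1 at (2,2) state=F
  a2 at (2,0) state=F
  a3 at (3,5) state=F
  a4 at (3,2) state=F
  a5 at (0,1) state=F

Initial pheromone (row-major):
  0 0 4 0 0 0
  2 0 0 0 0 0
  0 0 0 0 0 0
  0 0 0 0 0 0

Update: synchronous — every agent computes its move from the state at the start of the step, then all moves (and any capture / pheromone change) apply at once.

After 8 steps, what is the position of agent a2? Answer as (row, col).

(1, 0)

t=1: a0@(1,0) a1@(1,1) a2@(1,0) a3@(0,0) a4@(0,2) a5@(0,2) | pheromone: 1 0 5 0 0 0 / 3 1 0 0 0 0 / 0 0 0 0 0 0 / 0 0 0 0 0 0
t=2: a0@(1,0) a1@(0,2) a2@(1,0) a3@(1,0) a4@(0,2) a5@(0,2) | pheromone: 0 0 7 0 0 0 / 5 0 0 0 0 0 / 0 0 0 0 0 0 / 0 0 0 0 0 0
t=3: a0@(1,0) a1@(0,2) a2@(1,0) a3@(1,0) a4@(0,2) a5@(0,2) | pheromone: 0 0 9 0 0 0 / 7 0 0 0 0 0 / 0 0 0 0 0 0 / 0 0 0 0 0 0
t=4: a0@(1,0) a1@(0,2) a2@(1,0) a3@(1,0) a4@(0,2) a5@(0,2) | pheromone: 0 0 11 0 0 0 / 9 0 0 0 0 0 / 0 0 0 0 0 0 / 0 0 0 0 0 0
t=5: a0@(1,0) a1@(0,2) a2@(1,0) a3@(1,0) a4@(0,2) a5@(0,2) | pheromone: 0 0 13 0 0 0 / 11 0 0 0 0 0 / 0 0 0 0 0 0 / 0 0 0 0 0 0
t=6: a0@(1,0) a1@(0,2) a2@(1,0) a3@(1,0) a4@(0,2) a5@(0,2) | pheromone: 0 0 15 0 0 0 / 13 0 0 0 0 0 / 0 0 0 0 0 0 / 0 0 0 0 0 0
t=7: a0@(1,0) a1@(0,2) a2@(1,0) a3@(1,0) a4@(0,2) a5@(0,2) | pheromone: 0 0 17 0 0 0 / 15 0 0 0 0 0 / 0 0 0 0 0 0 / 0 0 0 0 0 0
t=8: a0@(1,0) a1@(0,2) a2@(1,0) a3@(1,0) a4@(0,2) a5@(0,2) | pheromone: 0 0 19 0 0 0 / 17 0 0 0 0 0 / 0 0 0 0 0 0 / 0 0 0 0 0 0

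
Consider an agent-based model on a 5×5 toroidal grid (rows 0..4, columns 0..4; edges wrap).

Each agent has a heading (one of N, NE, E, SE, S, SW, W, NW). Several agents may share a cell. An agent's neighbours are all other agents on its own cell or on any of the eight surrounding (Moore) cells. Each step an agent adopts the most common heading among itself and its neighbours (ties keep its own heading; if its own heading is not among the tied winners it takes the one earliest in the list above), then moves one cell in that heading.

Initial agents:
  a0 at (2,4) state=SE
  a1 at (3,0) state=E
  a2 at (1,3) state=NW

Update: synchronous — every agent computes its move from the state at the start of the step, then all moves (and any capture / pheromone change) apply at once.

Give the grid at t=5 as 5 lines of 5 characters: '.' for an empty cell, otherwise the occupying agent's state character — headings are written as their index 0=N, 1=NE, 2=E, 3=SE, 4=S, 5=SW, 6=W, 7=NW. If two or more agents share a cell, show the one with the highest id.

t=1: a0@(3,0):SE a1@(3,1):E a2@(0,2):NW
t=2: a0@(4,1):SE a1@(3,2):E a2@(4,1):NW
t=3: a0@(0,2):SE a1@(3,3):E a2@(3,0):NW
t=4: a0@(1,3):SE a1@(3,4):E a2@(2,4):NW
t=5: a0@(2,4):SE a1@(3,0):E a2@(1,3):NW

.....
...7.
....3
2....
.....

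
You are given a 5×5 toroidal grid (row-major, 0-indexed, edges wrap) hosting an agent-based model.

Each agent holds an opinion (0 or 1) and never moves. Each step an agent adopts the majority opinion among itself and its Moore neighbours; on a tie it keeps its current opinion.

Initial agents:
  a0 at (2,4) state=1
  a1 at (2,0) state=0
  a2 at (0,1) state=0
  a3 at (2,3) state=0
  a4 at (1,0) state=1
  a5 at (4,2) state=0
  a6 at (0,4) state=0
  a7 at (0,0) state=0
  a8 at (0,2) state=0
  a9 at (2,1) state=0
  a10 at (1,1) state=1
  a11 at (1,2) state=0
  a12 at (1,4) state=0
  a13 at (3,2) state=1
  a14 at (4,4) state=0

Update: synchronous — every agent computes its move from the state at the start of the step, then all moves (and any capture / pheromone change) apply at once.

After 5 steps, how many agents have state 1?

t=1: a0@(2,4):0 a1@(2,0):0 a2@(0,1):0 a3@(2,3):0 a4@(1,0):0 a5@(4,2):0 a6@(0,4):0 a7@(0,0):0 a8@(0,2):0 a9@(2,1):0 a10@(1,1):0 a11@(1,2):0 a12@(1,4):0 a13@(3,2):0 a14@(4,4):0
t=2: (unchanged — steady state)

0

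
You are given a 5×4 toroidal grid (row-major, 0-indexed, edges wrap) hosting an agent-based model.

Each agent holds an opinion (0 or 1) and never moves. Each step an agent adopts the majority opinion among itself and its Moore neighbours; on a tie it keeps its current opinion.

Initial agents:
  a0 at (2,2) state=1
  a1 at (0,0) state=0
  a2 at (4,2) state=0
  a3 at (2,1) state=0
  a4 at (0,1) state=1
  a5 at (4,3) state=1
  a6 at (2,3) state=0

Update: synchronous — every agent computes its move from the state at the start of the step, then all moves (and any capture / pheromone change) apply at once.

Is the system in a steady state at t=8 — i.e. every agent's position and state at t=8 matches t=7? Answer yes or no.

no

t=1: a0@(2,2):0 a1@(0,0):1 a2@(4,2):1 a3@(2,1):0 a4@(0,1):0 a5@(4,3):0 a6@(2,3):0
t=2: a0@(2,2):0 a1@(0,0):0 a2@(4,2):0 a3@(2,1):0 a4@(0,1):1 a5@(4,3):1 a6@(2,3):0
t=3: a0@(2,2):0 a1@(0,0):1 a2@(4,2):1 a3@(2,1):0 a4@(0,1):0 a5@(4,3):0 a6@(2,3):0
t=4: a0@(2,2):0 a1@(0,0):0 a2@(4,2):0 a3@(2,1):0 a4@(0,1):1 a5@(4,3):1 a6@(2,3):0
t=5: a0@(2,2):0 a1@(0,0):1 a2@(4,2):1 a3@(2,1):0 a4@(0,1):0 a5@(4,3):0 a6@(2,3):0
t=6: a0@(2,2):0 a1@(0,0):0 a2@(4,2):0 a3@(2,1):0 a4@(0,1):1 a5@(4,3):1 a6@(2,3):0
t=7: a0@(2,2):0 a1@(0,0):1 a2@(4,2):1 a3@(2,1):0 a4@(0,1):0 a5@(4,3):0 a6@(2,3):0
t=8: a0@(2,2):0 a1@(0,0):0 a2@(4,2):0 a3@(2,1):0 a4@(0,1):1 a5@(4,3):1 a6@(2,3):0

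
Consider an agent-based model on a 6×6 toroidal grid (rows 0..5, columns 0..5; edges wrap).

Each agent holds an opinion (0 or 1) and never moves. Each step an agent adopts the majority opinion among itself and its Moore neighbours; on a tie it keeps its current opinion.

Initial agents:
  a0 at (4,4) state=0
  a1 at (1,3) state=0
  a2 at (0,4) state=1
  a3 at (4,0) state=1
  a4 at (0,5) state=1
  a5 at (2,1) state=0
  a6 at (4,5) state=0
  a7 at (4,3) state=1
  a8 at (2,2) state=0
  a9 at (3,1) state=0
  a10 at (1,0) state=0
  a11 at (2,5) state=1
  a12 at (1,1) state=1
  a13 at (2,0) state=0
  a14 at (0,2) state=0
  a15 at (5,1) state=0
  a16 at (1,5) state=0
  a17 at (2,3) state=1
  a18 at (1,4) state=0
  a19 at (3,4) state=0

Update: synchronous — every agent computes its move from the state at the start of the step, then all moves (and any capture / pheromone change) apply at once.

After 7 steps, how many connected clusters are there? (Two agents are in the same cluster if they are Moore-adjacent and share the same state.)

t=1: a0@(4,4):0 a1@(1,3):0 a2@(0,4):0 a3@(4,0):0 a4@(0,5):0 a5@(2,1):0 a6@(4,5):0 a7@(4,3):0 a8@(2,2):0 a9@(3,1):0 a10@(1,0):0 a11@(2,5):0 a12@(1,1):0 a13@(2,0):0 a14@(0,2):0 a15@(5,1):0 a16@(1,5):0 a17@(2,3):0 a18@(1,4):1 a19@(3,4):0
t=2: a0@(4,4):0 a1@(1,3):0 a2@(0,4):0 a3@(4,0):0 a4@(0,5):0 a5@(2,1):0 a6@(4,5):0 a7@(4,3):0 a8@(2,2):0 a9@(3,1):0 a10@(1,0):0 a11@(2,5):0 a12@(1,1):0 a13@(2,0):0 a14@(0,2):0 a15@(5,1):0 a16@(1,5):0 a17@(2,3):0 a18@(1,4):0 a19@(3,4):0
t=3: (unchanged — steady state)

1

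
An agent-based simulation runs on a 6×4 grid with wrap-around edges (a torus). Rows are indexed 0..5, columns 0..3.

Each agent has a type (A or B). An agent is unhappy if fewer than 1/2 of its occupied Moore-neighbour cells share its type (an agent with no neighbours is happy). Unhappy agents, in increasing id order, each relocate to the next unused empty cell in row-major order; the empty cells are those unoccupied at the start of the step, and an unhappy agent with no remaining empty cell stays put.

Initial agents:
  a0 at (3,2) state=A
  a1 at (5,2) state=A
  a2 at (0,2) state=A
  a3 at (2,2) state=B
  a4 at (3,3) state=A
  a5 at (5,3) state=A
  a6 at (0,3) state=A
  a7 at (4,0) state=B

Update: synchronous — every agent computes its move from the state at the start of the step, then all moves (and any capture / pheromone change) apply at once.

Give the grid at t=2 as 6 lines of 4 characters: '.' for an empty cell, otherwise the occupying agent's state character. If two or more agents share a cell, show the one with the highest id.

.AAA
.BB.
....
..A.
....
..AA

t=1: a0@(3,2):A a1@(5,2):A a2@(0,2):A a3@(0,0):B a4@(0,1):A a5@(5,3):A a6@(0,3):A a7@(1,0):B
t=2: a0@(3,2):A a1@(5,2):A a2@(0,2):A a3@(1,1):B a4@(0,1):A a5@(5,3):A a6@(0,3):A a7@(1,2):B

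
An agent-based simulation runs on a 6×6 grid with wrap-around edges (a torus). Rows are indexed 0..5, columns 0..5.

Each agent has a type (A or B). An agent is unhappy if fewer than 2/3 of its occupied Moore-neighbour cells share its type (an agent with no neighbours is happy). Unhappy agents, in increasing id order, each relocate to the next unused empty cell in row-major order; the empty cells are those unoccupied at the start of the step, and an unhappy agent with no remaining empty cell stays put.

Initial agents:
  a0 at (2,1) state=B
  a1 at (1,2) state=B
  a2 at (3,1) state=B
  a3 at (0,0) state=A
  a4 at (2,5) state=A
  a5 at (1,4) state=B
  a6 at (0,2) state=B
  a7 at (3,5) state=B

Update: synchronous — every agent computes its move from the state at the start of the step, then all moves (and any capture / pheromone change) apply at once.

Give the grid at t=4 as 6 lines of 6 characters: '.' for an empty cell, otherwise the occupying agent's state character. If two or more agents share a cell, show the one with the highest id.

t=1: a0@(2,1):B a1@(1,2):B a2@(3,1):B a3@(0,0):A a4@(0,1):A a5@(0,3):B a6@(0,2):B a7@(0,4):B
t=2: a0@(2,1):B a1@(1,2):B a2@(3,1):B a3@(0,0):A a4@(0,5):A a5@(0,3):B a6@(0,2):B a7@(0,4):B
t=3: a0@(2,1):B a1@(1,2):B a2@(3,1):B a3@(0,0):A a4@(0,1):A a5@(0,3):B a6@(0,2):B a7@(1,0):B
t=4: a0@(2,1):B a1@(1,2):B a2@(3,1):B a3@(0,4):A a4@(0,5):A a5@(0,3):B a6@(0,2):B a7@(1,1):B

..BBAA
.BB...
.B....
.B....
......
......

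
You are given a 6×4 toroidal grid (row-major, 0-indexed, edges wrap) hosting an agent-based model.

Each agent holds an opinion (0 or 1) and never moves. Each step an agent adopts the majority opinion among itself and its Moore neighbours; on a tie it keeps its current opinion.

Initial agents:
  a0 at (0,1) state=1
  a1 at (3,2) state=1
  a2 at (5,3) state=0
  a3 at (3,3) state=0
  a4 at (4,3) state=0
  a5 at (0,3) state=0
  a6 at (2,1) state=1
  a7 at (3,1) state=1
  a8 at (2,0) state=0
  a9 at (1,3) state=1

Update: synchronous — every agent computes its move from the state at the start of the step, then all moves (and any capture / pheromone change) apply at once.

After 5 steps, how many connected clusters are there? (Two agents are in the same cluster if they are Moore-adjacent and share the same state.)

t=1: a0@(0,1):1 a1@(3,2):1 a2@(5,3):0 a3@(3,3):0 a4@(4,3):0 a5@(0,3):0 a6@(2,1):1 a7@(3,1):1 a8@(2,0):1 a9@(1,3):0
t=2: (unchanged — steady state)

3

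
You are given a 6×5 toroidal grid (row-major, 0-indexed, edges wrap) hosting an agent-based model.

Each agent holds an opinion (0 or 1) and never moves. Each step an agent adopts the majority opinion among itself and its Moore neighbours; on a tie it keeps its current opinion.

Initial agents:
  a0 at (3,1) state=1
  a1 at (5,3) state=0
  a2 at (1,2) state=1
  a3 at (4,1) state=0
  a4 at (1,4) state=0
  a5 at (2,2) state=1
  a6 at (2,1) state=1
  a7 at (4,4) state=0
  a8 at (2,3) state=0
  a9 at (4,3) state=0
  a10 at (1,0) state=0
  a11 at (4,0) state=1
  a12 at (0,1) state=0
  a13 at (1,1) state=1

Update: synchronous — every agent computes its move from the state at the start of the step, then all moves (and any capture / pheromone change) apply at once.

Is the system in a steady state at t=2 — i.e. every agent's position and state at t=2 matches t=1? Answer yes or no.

yes

t=1: a0@(3,1):1 a1@(5,3):0 a2@(1,2):1 a3@(4,1):1 a4@(1,4):0 a5@(2,2):1 a6@(2,1):1 a7@(4,4):0 a8@(2,3):0 a9@(4,3):0 a10@(1,0):0 a11@(4,0):1 a12@(0,1):0 a13@(1,1):1
t=2: (unchanged — steady state)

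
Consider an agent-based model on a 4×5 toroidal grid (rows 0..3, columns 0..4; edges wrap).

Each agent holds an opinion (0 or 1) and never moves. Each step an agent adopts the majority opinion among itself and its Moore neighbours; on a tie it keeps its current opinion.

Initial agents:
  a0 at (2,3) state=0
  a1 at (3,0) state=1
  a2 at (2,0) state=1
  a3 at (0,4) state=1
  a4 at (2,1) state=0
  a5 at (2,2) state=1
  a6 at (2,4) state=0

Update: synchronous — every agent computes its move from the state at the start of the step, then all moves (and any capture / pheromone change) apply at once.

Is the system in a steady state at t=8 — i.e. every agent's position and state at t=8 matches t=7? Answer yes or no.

yes

t=1: a0@(2,3):0 a1@(3,0):1 a2@(2,0):1 a3@(0,4):1 a4@(2,1):1 a5@(2,2):0 a6@(2,4):0
t=2: (unchanged — steady state)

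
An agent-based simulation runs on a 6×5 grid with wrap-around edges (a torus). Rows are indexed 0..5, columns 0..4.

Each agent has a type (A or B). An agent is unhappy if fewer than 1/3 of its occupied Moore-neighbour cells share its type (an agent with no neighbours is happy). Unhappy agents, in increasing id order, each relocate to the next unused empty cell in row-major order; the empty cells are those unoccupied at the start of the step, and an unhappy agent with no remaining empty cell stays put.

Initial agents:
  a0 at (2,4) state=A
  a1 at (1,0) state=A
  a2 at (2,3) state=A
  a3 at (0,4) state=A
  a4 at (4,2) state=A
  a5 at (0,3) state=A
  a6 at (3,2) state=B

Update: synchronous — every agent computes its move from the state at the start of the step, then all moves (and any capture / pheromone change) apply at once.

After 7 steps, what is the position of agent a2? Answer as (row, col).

t=1: a0@(2,4):A a1@(1,0):A a2@(2,3):A a3@(0,4):A a4@(0,0):A a5@(0,3):A a6@(0,1):B
t=2: a0@(2,4):A a1@(1,0):A a2@(2,3):A a3@(0,4):A a4@(0,0):A a5@(0,3):A a6@(0,2):B
t=3: a0@(2,4):A a1@(1,0):A a2@(2,3):A a3@(0,4):A a4@(0,0):A a5@(0,3):A a6@(0,1):B
t=4: a0@(2,4):A a1@(1,0):A a2@(2,3):A a3@(0,4):A a4@(0,0):A a5@(0,3):A a6@(0,2):B
t=5: a0@(2,4):A a1@(1,0):A a2@(2,3):A a3@(0,4):A a4@(0,0):A a5@(0,3):A a6@(0,1):B
t=6: a0@(2,4):A a1@(1,0):A a2@(2,3):A a3@(0,4):A a4@(0,0):A a5@(0,3):A a6@(0,2):B
t=7: a0@(2,4):A a1@(1,0):A a2@(2,3):A a3@(0,4):A a4@(0,0):A a5@(0,3):A a6@(0,1):B

(2, 3)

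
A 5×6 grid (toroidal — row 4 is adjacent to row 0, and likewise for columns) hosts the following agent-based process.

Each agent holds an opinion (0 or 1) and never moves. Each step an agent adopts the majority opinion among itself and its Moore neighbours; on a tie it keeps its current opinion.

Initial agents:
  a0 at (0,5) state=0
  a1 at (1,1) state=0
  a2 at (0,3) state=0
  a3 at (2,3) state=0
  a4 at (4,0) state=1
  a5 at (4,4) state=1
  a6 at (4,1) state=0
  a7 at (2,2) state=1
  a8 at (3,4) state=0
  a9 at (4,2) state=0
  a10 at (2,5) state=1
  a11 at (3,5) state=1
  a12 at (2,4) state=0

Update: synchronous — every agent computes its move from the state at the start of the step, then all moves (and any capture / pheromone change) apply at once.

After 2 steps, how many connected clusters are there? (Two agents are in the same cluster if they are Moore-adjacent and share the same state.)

t=1: a0@(0,5):1 a1@(1,1):0 a2@(0,3):0 a3@(2,3):0 a4@(4,0):1 a5@(4,4):0 a6@(4,1):0 a7@(2,2):0 a8@(3,4):0 a9@(4,2):0 a10@(2,5):1 a11@(3,5):1 a12@(2,4):0
t=2: (unchanged — steady state)

2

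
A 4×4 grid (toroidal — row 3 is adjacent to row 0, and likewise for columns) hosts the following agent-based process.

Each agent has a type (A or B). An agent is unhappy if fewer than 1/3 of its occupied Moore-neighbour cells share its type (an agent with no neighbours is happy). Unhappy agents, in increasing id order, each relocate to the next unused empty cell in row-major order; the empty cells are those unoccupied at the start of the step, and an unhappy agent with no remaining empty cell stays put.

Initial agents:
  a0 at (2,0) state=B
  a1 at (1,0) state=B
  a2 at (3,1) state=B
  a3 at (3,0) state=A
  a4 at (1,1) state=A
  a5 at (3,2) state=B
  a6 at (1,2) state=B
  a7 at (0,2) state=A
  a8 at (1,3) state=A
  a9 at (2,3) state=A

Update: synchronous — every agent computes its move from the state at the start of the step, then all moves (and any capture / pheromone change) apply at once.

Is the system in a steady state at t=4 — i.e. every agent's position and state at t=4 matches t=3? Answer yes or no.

t=1: a0@(2,0):B a1@(0,0):B a2@(3,1):B a3@(3,0):A a4@(0,1):A a5@(3,2):B a6@(0,3):B a7@(0,2):A a8@(1,3):A a9@(2,3):A
t=2: a0@(1,0):B a1@(0,0):B a2@(3,1):B a3@(3,0):A a4@(0,1):A a5@(3,2):B a6@(0,3):B a7@(0,2):A a8@(1,3):A a9@(2,3):A
t=3: (unchanged — steady state)

yes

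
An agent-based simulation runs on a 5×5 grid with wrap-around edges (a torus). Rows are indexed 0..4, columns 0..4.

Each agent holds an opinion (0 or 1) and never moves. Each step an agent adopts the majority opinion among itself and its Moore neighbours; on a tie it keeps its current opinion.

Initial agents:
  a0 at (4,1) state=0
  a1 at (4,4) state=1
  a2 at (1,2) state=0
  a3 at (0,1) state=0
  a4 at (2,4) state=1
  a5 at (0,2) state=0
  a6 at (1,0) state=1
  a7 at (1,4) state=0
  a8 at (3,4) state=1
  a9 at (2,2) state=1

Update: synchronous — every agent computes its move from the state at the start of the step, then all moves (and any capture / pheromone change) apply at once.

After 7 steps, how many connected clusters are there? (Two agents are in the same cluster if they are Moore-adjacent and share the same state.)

t=1: a0@(4,1):0 a1@(4,4):1 a2@(1,2):0 a3@(0,1):0 a4@(2,4):1 a5@(0,2):0 a6@(1,0):1 a7@(1,4):1 a8@(3,4):1 a9@(2,2):1
t=2: (unchanged — steady state)

3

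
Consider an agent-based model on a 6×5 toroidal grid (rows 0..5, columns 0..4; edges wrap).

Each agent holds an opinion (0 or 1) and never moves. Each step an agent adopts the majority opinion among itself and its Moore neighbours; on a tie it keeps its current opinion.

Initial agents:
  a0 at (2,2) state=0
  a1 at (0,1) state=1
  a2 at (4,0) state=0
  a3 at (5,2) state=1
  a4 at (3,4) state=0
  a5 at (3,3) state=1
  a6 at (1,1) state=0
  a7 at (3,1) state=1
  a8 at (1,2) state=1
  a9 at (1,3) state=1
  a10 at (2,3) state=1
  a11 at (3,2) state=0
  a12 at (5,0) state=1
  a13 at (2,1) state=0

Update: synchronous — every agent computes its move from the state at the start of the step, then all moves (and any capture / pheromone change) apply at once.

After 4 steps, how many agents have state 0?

t=1: a0@(2,2):1 a1@(0,1):1 a2@(4,0):0 a3@(5,2):1 a4@(3,4):0 a5@(3,3):0 a6@(1,1):0 a7@(3,1):0 a8@(1,2):1 a9@(1,3):1 a10@(2,3):1 a11@(3,2):0 a12@(5,0):1 a13@(2,1):0
t=2: a0@(2,2):0 a1@(0,1):1 a2@(4,0):0 a3@(5,2):1 a4@(3,4):0 a5@(3,3):0 a6@(1,1):1 a7@(3,1):0 a8@(1,2):1 a9@(1,3):1 a10@(2,3):1 a11@(3,2):0 a12@(5,0):1 a13@(2,1):0
t=3: a0@(2,2):0 a1@(0,1):1 a2@(4,0):0 a3@(5,2):1 a4@(3,4):0 a5@(3,3):0 a6@(1,1):1 a7@(3,1):0 a8@(1,2):1 a9@(1,3):1 a10@(2,3):0 a11@(3,2):0 a12@(5,0):1 a13@(2,1):0
t=4: (unchanged — steady state)

8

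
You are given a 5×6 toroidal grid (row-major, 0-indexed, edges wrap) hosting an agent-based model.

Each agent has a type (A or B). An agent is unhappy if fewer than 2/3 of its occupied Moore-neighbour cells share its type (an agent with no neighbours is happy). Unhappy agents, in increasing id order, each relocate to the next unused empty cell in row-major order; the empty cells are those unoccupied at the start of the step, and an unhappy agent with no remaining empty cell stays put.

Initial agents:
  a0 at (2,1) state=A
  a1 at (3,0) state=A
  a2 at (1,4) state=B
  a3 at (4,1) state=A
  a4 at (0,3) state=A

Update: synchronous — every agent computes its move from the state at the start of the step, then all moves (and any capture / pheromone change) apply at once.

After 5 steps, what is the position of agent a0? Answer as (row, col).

(2, 1)

t=1: a0@(2,1):A a1@(3,0):A a2@(0,0):B a3@(4,1):A a4@(0,1):A
t=2: a0@(2,1):A a1@(3,0):A a2@(0,2):B a3@(4,1):A a4@(0,3):A
t=3: a0@(2,1):A a1@(3,0):A a2@(0,0):B a3@(0,1):A a4@(0,4):A
t=4: a0@(2,1):A a1@(3,0):A a2@(0,2):B a3@(0,3):A a4@(0,4):A
t=5: a0@(2,1):A a1@(3,0):A a2@(0,0):B a3@(0,1):A a4@(0,4):A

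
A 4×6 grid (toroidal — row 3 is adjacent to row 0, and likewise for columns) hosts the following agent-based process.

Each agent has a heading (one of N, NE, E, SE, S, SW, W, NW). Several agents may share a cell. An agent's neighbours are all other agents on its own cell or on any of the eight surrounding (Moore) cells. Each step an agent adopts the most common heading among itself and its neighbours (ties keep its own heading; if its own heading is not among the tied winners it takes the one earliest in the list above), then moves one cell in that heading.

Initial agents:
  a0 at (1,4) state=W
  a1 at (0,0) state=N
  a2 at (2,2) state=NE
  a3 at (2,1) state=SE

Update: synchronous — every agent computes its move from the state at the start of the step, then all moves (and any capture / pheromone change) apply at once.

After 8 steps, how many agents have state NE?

t=1: a0@(1,3):W a1@(3,0):N a2@(1,3):NE a3@(3,2):SE
t=2: a0@(1,2):W a1@(2,0):N a2@(0,4):NE a3@(0,3):SE
t=3: a0@(1,1):W a1@(1,0):N a2@(3,5):NE a3@(1,4):SE
t=4: a0@(1,0):W a1@(0,0):N a2@(2,0):NE a3@(2,5):SE
t=5: a0@(1,5):W a1@(3,0):N a2@(1,1):NE a3@(3,0):SE
t=6: a0@(1,4):W a1@(2,0):N a2@(0,2):NE a3@(0,1):SE
t=7: a0@(1,3):W a1@(1,0):N a2@(3,3):NE a3@(1,2):SE
t=8: a0@(1,2):W a1@(0,0):N a2@(2,4):NE a3@(2,3):SE

1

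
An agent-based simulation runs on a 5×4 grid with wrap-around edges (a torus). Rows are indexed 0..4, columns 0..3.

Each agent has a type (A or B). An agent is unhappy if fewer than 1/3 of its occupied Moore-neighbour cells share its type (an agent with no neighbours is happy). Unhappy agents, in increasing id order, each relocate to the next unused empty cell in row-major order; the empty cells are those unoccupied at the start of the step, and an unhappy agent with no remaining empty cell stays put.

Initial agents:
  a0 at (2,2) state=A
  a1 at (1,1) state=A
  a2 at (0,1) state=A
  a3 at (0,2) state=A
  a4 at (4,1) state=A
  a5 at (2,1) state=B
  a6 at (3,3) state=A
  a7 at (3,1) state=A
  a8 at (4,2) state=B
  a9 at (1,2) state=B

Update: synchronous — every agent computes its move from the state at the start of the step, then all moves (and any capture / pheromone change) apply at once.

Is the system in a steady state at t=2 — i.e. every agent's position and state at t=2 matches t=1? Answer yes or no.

yes

t=1: a0@(2,2):A a1@(1,1):A a2@(0,1):A a3@(0,2):A a4@(4,1):A a5@(0,0):B a6@(3,3):A a7@(3,1):A a8@(0,3):B a9@(1,0):B
t=2: (unchanged — steady state)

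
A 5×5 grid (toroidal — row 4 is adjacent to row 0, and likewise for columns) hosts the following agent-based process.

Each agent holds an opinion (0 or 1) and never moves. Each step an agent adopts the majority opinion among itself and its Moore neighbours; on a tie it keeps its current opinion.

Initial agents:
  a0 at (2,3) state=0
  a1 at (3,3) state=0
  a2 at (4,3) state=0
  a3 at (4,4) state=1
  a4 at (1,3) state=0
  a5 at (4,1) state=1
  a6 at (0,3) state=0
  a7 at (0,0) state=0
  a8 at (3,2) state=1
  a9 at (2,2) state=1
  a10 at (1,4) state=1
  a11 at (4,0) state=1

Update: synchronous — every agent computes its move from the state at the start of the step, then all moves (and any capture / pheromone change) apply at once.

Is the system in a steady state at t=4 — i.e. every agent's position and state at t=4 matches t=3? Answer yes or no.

t=1: a0@(2,3):0 a1@(3,3):0 a2@(4,3):0 a3@(4,4):0 a4@(1,3):0 a5@(4,1):1 a6@(0,3):0 a7@(0,0):1 a8@(3,2):1 a9@(2,2):0 a10@(1,4):0 a11@(4,0):1
t=2: a0@(2,3):0 a1@(3,3):0 a2@(4,3):0 a3@(4,4):0 a4@(1,3):0 a5@(4,1):1 a6@(0,3):0 a7@(0,0):1 a8@(3,2):0 a9@(2,2):0 a10@(1,4):0 a11@(4,0):1
t=3: (unchanged — steady state)

yes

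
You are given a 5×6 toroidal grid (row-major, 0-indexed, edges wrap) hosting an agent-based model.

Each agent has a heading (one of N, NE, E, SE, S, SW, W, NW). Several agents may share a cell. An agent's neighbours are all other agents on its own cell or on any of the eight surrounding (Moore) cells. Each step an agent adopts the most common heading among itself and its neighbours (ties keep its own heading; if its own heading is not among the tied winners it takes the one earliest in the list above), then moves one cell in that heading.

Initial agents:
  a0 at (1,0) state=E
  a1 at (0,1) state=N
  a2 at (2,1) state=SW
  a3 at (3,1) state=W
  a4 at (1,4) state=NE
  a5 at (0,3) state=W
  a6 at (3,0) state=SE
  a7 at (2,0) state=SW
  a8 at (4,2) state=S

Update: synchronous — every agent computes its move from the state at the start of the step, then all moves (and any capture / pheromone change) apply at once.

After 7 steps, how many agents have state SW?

9

t=1: a0@(2,5):SW a1@(4,1):N a2@(3,0):SW a3@(4,0):SW a4@(0,5):NE a5@(0,2):W a6@(4,5):SW a7@(3,5):SW a8@(4,1):W
t=2: a0@(3,4):SW a1@(0,0):SW a2@(4,5):SW a3@(0,5):SW a4@(1,4):SW a5@(0,1):W a6@(0,4):SW a7@(4,4):SW a8@(4,0):W
t=3: a0@(4,3):SW a1@(1,5):SW a2@(0,4):SW a3@(1,4):SW a4@(2,3):SW a5@(0,0):W a6@(1,3):SW a7@(0,3):SW a8@(0,5):SW
t=4: a0@(0,2):SW a1@(2,4):SW a2@(1,3):SW a3@(2,3):SW a4@(3,2):SW a5@(1,5):SW a6@(2,2):SW a7@(1,2):SW a8@(1,4):SW
t=5: a0@(1,1):SW a1@(3,3):SW a2@(2,2):SW a3@(3,2):SW a4@(4,1):SW a5@(2,4):SW a6@(3,1):SW a7@(2,1):SW a8@(2,3):SW
t=6: a0@(2,0):SW a1@(4,2):SW a2@(3,1):SW a3@(4,1):SW a4@(0,0):SW a5@(3,3):SW a6@(4,0):SW a7@(3,0):SW a8@(3,2):SW
t=7: a0@(3,5):SW a1@(0,1):SW a2@(4,0):SW a3@(0,0):SW a4@(1,5):SW a5@(4,2):SW a6@(0,5):SW a7@(4,5):SW a8@(4,1):SW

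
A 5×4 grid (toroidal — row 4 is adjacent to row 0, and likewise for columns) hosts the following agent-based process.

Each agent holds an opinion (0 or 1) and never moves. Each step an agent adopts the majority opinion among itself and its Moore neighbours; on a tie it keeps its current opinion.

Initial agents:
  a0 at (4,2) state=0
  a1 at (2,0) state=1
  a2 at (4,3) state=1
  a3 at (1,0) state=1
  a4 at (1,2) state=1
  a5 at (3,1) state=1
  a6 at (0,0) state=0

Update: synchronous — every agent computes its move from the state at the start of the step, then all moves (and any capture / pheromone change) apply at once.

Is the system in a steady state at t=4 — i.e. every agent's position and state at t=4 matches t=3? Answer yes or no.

yes

t=1: a0@(4,2):1 a1@(2,0):1 a2@(4,3):0 a3@(1,0):1 a4@(1,2):1 a5@(3,1):1 a6@(0,0):1
t=2: a0@(4,2):1 a1@(2,0):1 a2@(4,3):1 a3@(1,0):1 a4@(1,2):1 a5@(3,1):1 a6@(0,0):1
t=3: (unchanged — steady state)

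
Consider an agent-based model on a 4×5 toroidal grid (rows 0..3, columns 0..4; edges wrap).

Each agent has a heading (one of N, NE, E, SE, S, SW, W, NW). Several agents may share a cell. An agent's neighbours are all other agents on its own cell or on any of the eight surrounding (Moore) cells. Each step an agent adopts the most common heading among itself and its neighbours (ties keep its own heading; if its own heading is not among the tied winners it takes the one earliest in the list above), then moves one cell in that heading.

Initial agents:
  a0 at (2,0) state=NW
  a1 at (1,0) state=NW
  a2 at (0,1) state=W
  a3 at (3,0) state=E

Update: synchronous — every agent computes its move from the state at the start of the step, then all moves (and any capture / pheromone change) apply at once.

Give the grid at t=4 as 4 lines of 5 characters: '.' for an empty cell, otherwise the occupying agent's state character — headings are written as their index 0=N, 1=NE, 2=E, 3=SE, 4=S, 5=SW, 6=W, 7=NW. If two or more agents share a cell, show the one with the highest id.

.....
777..
.7...
.....

t=1: a0@(1,4):NW a1@(0,4):NW a2@(0,0):W a3@(3,1):E
t=2: a0@(0,3):NW a1@(3,3):NW a2@(3,4):NW a3@(3,2):E
t=3: a0@(3,2):NW a1@(2,2):NW a2@(2,3):NW a3@(2,1):NW
t=4: a0@(2,1):NW a1@(1,1):NW a2@(1,2):NW a3@(1,0):NW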